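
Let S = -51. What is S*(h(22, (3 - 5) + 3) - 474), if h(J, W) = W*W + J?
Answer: 23001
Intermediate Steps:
h(J, W) = J + W² (h(J, W) = W² + J = J + W²)
S*(h(22, (3 - 5) + 3) - 474) = -51*((22 + ((3 - 5) + 3)²) - 474) = -51*((22 + (-2 + 3)²) - 474) = -51*((22 + 1²) - 474) = -51*((22 + 1) - 474) = -51*(23 - 474) = -51*(-451) = 23001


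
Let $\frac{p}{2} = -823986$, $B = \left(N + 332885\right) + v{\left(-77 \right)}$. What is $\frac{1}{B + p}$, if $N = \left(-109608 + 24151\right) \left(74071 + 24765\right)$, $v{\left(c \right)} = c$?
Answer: $- \frac{1}{8447543216} \approx -1.1838 \cdot 10^{-10}$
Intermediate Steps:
$N = -8446228052$ ($N = \left(-85457\right) 98836 = -8446228052$)
$B = -8445895244$ ($B = \left(-8446228052 + 332885\right) - 77 = -8445895167 - 77 = -8445895244$)
$p = -1647972$ ($p = 2 \left(-823986\right) = -1647972$)
$\frac{1}{B + p} = \frac{1}{-8445895244 - 1647972} = \frac{1}{-8447543216} = - \frac{1}{8447543216}$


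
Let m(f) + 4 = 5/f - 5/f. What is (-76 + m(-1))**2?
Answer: 6400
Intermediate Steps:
m(f) = -4 (m(f) = -4 + (5/f - 5/f) = -4 + 0 = -4)
(-76 + m(-1))**2 = (-76 - 4)**2 = (-80)**2 = 6400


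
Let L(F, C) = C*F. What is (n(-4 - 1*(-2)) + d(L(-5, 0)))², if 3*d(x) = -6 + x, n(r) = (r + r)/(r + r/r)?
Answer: 4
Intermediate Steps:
n(r) = 2*r/(1 + r) (n(r) = (2*r)/(r + 1) = (2*r)/(1 + r) = 2*r/(1 + r))
d(x) = -2 + x/3 (d(x) = (-6 + x)/3 = -2 + x/3)
(n(-4 - 1*(-2)) + d(L(-5, 0)))² = (2*(-4 - 1*(-2))/(1 + (-4 - 1*(-2))) + (-2 + (0*(-5))/3))² = (2*(-4 + 2)/(1 + (-4 + 2)) + (-2 + (⅓)*0))² = (2*(-2)/(1 - 2) + (-2 + 0))² = (2*(-2)/(-1) - 2)² = (2*(-2)*(-1) - 2)² = (4 - 2)² = 2² = 4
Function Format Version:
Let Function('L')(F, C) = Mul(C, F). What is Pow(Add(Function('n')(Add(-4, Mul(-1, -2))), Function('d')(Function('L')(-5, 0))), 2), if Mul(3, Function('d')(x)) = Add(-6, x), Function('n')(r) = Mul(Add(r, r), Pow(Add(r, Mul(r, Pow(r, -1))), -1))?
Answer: 4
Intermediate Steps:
Function('n')(r) = Mul(2, r, Pow(Add(1, r), -1)) (Function('n')(r) = Mul(Mul(2, r), Pow(Add(r, 1), -1)) = Mul(Mul(2, r), Pow(Add(1, r), -1)) = Mul(2, r, Pow(Add(1, r), -1)))
Function('d')(x) = Add(-2, Mul(Rational(1, 3), x)) (Function('d')(x) = Mul(Rational(1, 3), Add(-6, x)) = Add(-2, Mul(Rational(1, 3), x)))
Pow(Add(Function('n')(Add(-4, Mul(-1, -2))), Function('d')(Function('L')(-5, 0))), 2) = Pow(Add(Mul(2, Add(-4, Mul(-1, -2)), Pow(Add(1, Add(-4, Mul(-1, -2))), -1)), Add(-2, Mul(Rational(1, 3), Mul(0, -5)))), 2) = Pow(Add(Mul(2, Add(-4, 2), Pow(Add(1, Add(-4, 2)), -1)), Add(-2, Mul(Rational(1, 3), 0))), 2) = Pow(Add(Mul(2, -2, Pow(Add(1, -2), -1)), Add(-2, 0)), 2) = Pow(Add(Mul(2, -2, Pow(-1, -1)), -2), 2) = Pow(Add(Mul(2, -2, -1), -2), 2) = Pow(Add(4, -2), 2) = Pow(2, 2) = 4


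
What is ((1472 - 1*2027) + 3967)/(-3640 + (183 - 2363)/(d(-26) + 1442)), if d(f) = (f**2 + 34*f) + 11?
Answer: -212397/226699 ≈ -0.93691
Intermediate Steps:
d(f) = 11 + f**2 + 34*f
((1472 - 1*2027) + 3967)/(-3640 + (183 - 2363)/(d(-26) + 1442)) = ((1472 - 1*2027) + 3967)/(-3640 + (183 - 2363)/((11 + (-26)**2 + 34*(-26)) + 1442)) = ((1472 - 2027) + 3967)/(-3640 - 2180/((11 + 676 - 884) + 1442)) = (-555 + 3967)/(-3640 - 2180/(-197 + 1442)) = 3412/(-3640 - 2180/1245) = 3412/(-3640 - 2180*1/1245) = 3412/(-3640 - 436/249) = 3412/(-906796/249) = 3412*(-249/906796) = -212397/226699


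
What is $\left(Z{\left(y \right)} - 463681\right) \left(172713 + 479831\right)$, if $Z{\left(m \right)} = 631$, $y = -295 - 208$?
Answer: $-302160499200$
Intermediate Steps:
$y = -503$ ($y = -295 - 208 = -503$)
$\left(Z{\left(y \right)} - 463681\right) \left(172713 + 479831\right) = \left(631 - 463681\right) \left(172713 + 479831\right) = \left(-463050\right) 652544 = -302160499200$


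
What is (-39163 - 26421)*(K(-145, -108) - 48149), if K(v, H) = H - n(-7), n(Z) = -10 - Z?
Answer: 3164690336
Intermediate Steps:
K(v, H) = 3 + H (K(v, H) = H - (-10 - 1*(-7)) = H - (-10 + 7) = H - 1*(-3) = H + 3 = 3 + H)
(-39163 - 26421)*(K(-145, -108) - 48149) = (-39163 - 26421)*((3 - 108) - 48149) = -65584*(-105 - 48149) = -65584*(-48254) = 3164690336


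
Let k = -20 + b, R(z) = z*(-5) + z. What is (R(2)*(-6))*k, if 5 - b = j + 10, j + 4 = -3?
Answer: -864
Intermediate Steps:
j = -7 (j = -4 - 3 = -7)
R(z) = -4*z (R(z) = -5*z + z = -4*z)
b = 2 (b = 5 - (-7 + 10) = 5 - 1*3 = 5 - 3 = 2)
k = -18 (k = -20 + 2 = -18)
(R(2)*(-6))*k = (-4*2*(-6))*(-18) = -8*(-6)*(-18) = 48*(-18) = -864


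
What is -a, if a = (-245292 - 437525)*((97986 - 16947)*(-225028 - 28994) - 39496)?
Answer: -14056285277493218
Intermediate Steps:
a = 14056285277493218 (a = -682817*(81039*(-254022) - 39496) = -682817*(-20585688858 - 39496) = -682817*(-20585728354) = 14056285277493218)
-a = -1*14056285277493218 = -14056285277493218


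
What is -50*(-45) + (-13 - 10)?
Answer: 2227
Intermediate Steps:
-50*(-45) + (-13 - 10) = 2250 - 23 = 2227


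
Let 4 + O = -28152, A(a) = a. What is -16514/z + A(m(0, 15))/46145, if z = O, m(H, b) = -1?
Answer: 381005187/649629310 ≈ 0.58650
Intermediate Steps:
O = -28156 (O = -4 - 28152 = -28156)
z = -28156
-16514/z + A(m(0, 15))/46145 = -16514/(-28156) - 1/46145 = -16514*(-1/28156) - 1*1/46145 = 8257/14078 - 1/46145 = 381005187/649629310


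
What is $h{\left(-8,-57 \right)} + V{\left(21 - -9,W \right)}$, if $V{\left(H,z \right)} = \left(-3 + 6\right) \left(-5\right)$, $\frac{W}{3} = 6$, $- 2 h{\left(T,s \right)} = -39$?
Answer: $\frac{9}{2} \approx 4.5$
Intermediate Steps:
$h{\left(T,s \right)} = \frac{39}{2}$ ($h{\left(T,s \right)} = \left(- \frac{1}{2}\right) \left(-39\right) = \frac{39}{2}$)
$W = 18$ ($W = 3 \cdot 6 = 18$)
$V{\left(H,z \right)} = -15$ ($V{\left(H,z \right)} = 3 \left(-5\right) = -15$)
$h{\left(-8,-57 \right)} + V{\left(21 - -9,W \right)} = \frac{39}{2} - 15 = \frac{9}{2}$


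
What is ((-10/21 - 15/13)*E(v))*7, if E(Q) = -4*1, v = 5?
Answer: 1780/39 ≈ 45.641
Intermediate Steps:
E(Q) = -4
((-10/21 - 15/13)*E(v))*7 = ((-10/21 - 15/13)*(-4))*7 = -445/273*(-4)*7 = (1780/273)*7 = 1780/39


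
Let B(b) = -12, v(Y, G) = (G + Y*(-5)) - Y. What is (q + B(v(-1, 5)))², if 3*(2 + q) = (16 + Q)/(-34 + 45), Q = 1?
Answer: 198025/1089 ≈ 181.84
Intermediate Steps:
q = -49/33 (q = -2 + ((16 + 1)/(-34 + 45))/3 = -2 + (17/11)/3 = -2 + (17*(1/11))/3 = -2 + (⅓)*(17/11) = -2 + 17/33 = -49/33 ≈ -1.4848)
v(Y, G) = G - 6*Y (v(Y, G) = (G - 5*Y) - Y = G - 6*Y)
(q + B(v(-1, 5)))² = (-49/33 - 12)² = (-445/33)² = 198025/1089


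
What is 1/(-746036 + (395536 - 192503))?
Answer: -1/543003 ≈ -1.8416e-6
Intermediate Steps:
1/(-746036 + (395536 - 192503)) = 1/(-746036 + 203033) = 1/(-543003) = -1/543003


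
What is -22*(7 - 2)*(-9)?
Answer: 990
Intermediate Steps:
-22*(7 - 2)*(-9) = -110*(-9) = -22*(-45) = 990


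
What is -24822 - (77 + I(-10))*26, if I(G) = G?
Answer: -26564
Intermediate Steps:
-24822 - (77 + I(-10))*26 = -24822 - (77 - 10)*26 = -24822 - 67*26 = -24822 - 1*1742 = -24822 - 1742 = -26564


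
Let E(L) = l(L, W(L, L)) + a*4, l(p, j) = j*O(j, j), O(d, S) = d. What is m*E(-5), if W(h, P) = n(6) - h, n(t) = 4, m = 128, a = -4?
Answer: 8320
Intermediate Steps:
W(h, P) = 4 - h
l(p, j) = j² (l(p, j) = j*j = j²)
E(L) = -16 + (4 - L)² (E(L) = (4 - L)² - 4*4 = (4 - L)² - 16 = -16 + (4 - L)²)
m*E(-5) = 128*(-5*(-8 - 5)) = 128*(-5*(-13)) = 128*65 = 8320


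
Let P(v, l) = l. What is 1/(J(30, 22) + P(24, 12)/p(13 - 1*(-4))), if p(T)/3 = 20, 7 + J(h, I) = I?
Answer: 5/76 ≈ 0.065789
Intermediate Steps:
J(h, I) = -7 + I
p(T) = 60 (p(T) = 3*20 = 60)
1/(J(30, 22) + P(24, 12)/p(13 - 1*(-4))) = 1/((-7 + 22) + 12/60) = 1/(15 + 12*(1/60)) = 1/(15 + ⅕) = 1/(76/5) = 5/76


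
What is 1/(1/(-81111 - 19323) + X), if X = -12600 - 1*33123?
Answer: -100434/4592143783 ≈ -2.1871e-5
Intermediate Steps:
X = -45723 (X = -12600 - 33123 = -45723)
1/(1/(-81111 - 19323) + X) = 1/(1/(-81111 - 19323) - 45723) = 1/(1/(-100434) - 45723) = 1/(-1/100434 - 45723) = 1/(-4592143783/100434) = -100434/4592143783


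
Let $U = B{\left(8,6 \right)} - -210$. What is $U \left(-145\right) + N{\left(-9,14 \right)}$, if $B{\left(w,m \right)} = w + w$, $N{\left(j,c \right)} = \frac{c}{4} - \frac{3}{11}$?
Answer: $- \frac{720869}{22} \approx -32767.0$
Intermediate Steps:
$N{\left(j,c \right)} = - \frac{3}{11} + \frac{c}{4}$ ($N{\left(j,c \right)} = c \frac{1}{4} - \frac{3}{11} = \frac{c}{4} - \frac{3}{11} = - \frac{3}{11} + \frac{c}{4}$)
$B{\left(w,m \right)} = 2 w$
$U = 226$ ($U = 2 \cdot 8 - -210 = 16 + 210 = 226$)
$U \left(-145\right) + N{\left(-9,14 \right)} = 226 \left(-145\right) + \left(- \frac{3}{11} + \frac{1}{4} \cdot 14\right) = -32770 + \left(- \frac{3}{11} + \frac{7}{2}\right) = -32770 + \frac{71}{22} = - \frac{720869}{22}$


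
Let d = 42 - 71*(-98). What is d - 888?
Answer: 6112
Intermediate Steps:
d = 7000 (d = 42 + 6958 = 7000)
d - 888 = 7000 - 888 = 6112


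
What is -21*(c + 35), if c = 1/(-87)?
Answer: -21308/29 ≈ -734.76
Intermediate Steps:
c = -1/87 ≈ -0.011494
-21*(c + 35) = -21*(-1/87 + 35) = -21*3044/87 = -21308/29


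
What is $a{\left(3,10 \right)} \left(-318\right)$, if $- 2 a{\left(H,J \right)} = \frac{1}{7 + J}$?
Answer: $\frac{159}{17} \approx 9.3529$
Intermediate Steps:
$a{\left(H,J \right)} = - \frac{1}{2 \left(7 + J\right)}$
$a{\left(3,10 \right)} \left(-318\right) = - \frac{1}{14 + 2 \cdot 10} \left(-318\right) = - \frac{1}{14 + 20} \left(-318\right) = - \frac{1}{34} \left(-318\right) = \left(-1\right) \frac{1}{34} \left(-318\right) = \left(- \frac{1}{34}\right) \left(-318\right) = \frac{159}{17}$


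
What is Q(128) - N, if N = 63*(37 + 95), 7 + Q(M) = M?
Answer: -8195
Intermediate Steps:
Q(M) = -7 + M
N = 8316 (N = 63*132 = 8316)
Q(128) - N = (-7 + 128) - 1*8316 = 121 - 8316 = -8195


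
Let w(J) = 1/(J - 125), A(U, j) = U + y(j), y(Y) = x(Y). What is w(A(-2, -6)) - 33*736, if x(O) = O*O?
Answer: -2210209/91 ≈ -24288.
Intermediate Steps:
x(O) = O²
y(Y) = Y²
A(U, j) = U + j²
w(J) = 1/(-125 + J)
w(A(-2, -6)) - 33*736 = 1/(-125 + (-2 + (-6)²)) - 33*736 = 1/(-125 + (-2 + 36)) - 24288 = 1/(-125 + 34) - 24288 = 1/(-91) - 24288 = -1/91 - 24288 = -2210209/91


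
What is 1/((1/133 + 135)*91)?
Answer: 19/233428 ≈ 8.1395e-5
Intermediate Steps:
1/((1/133 + 135)*91) = 1/((17956/133)*91) = 1/(233428/19) = 19/233428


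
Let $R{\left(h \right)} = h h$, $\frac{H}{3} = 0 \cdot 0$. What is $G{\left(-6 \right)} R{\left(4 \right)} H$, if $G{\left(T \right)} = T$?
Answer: $0$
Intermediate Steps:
$H = 0$ ($H = 3 \cdot 0 \cdot 0 = 3 \cdot 0 = 0$)
$R{\left(h \right)} = h^{2}$
$G{\left(-6 \right)} R{\left(4 \right)} H = - 6 \cdot 4^{2} \cdot 0 = \left(-6\right) 16 \cdot 0 = \left(-96\right) 0 = 0$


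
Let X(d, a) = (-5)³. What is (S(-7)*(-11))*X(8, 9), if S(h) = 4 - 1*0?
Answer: 5500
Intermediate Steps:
X(d, a) = -125
S(h) = 4 (S(h) = 4 + 0 = 4)
(S(-7)*(-11))*X(8, 9) = (4*(-11))*(-125) = -44*(-125) = 5500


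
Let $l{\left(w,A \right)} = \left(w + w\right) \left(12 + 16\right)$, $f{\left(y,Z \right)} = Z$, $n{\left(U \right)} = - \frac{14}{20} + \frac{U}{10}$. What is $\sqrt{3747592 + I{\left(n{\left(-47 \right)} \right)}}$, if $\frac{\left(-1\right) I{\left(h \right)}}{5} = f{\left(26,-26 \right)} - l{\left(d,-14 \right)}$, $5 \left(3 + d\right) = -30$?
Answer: $\sqrt{3745202} \approx 1935.3$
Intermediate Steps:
$d = -9$ ($d = -3 + \frac{1}{5} \left(-30\right) = -3 - 6 = -9$)
$n{\left(U \right)} = - \frac{7}{10} + \frac{U}{10}$ ($n{\left(U \right)} = \left(-14\right) \frac{1}{20} + U \frac{1}{10} = - \frac{7}{10} + \frac{U}{10}$)
$l{\left(w,A \right)} = 56 w$ ($l{\left(w,A \right)} = 2 w 28 = 56 w$)
$I{\left(h \right)} = -2390$ ($I{\left(h \right)} = - 5 \left(-26 - 56 \left(-9\right)\right) = - 5 \left(-26 - -504\right) = - 5 \left(-26 + 504\right) = \left(-5\right) 478 = -2390$)
$\sqrt{3747592 + I{\left(n{\left(-47 \right)} \right)}} = \sqrt{3747592 - 2390} = \sqrt{3745202}$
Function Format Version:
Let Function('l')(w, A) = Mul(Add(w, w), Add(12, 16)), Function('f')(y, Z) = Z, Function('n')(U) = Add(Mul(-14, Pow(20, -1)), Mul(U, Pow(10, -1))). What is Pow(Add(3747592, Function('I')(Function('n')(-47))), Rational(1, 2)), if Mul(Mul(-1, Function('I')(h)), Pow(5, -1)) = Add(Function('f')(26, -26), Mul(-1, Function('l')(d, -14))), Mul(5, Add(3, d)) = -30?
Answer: Pow(3745202, Rational(1, 2)) ≈ 1935.3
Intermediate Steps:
d = -9 (d = Add(-3, Mul(Rational(1, 5), -30)) = Add(-3, -6) = -9)
Function('n')(U) = Add(Rational(-7, 10), Mul(Rational(1, 10), U)) (Function('n')(U) = Add(Mul(-14, Rational(1, 20)), Mul(U, Rational(1, 10))) = Add(Rational(-7, 10), Mul(Rational(1, 10), U)))
Function('l')(w, A) = Mul(56, w) (Function('l')(w, A) = Mul(Mul(2, w), 28) = Mul(56, w))
Function('I')(h) = -2390 (Function('I')(h) = Mul(-5, Add(-26, Mul(-1, Mul(56, -9)))) = Mul(-5, Add(-26, Mul(-1, -504))) = Mul(-5, Add(-26, 504)) = Mul(-5, 478) = -2390)
Pow(Add(3747592, Function('I')(Function('n')(-47))), Rational(1, 2)) = Pow(Add(3747592, -2390), Rational(1, 2)) = Pow(3745202, Rational(1, 2))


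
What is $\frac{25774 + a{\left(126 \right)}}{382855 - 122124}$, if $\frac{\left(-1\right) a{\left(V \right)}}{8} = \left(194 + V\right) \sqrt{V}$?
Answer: $\frac{25774}{260731} - \frac{7680 \sqrt{14}}{260731} \approx -0.01136$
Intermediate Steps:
$a{\left(V \right)} = - 8 \sqrt{V} \left(194 + V\right)$ ($a{\left(V \right)} = - 8 \left(194 + V\right) \sqrt{V} = - 8 \sqrt{V} \left(194 + V\right)$)
$\frac{25774 + a{\left(126 \right)}}{382855 - 122124} = \frac{25774 + 8 \sqrt{126} \left(-194 - 126\right)}{382855 - 122124} = \frac{25774 + 8 \cdot 3 \sqrt{14} \left(-194 - 126\right)}{260731} = \left(25774 + 8 \cdot 3 \sqrt{14} \left(-320\right)\right) \frac{1}{260731} = \left(25774 - 7680 \sqrt{14}\right) \frac{1}{260731} = \frac{25774}{260731} - \frac{7680 \sqrt{14}}{260731}$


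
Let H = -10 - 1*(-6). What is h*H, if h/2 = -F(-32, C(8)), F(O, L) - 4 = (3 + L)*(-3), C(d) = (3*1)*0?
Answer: -40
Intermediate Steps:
C(d) = 0 (C(d) = 3*0 = 0)
F(O, L) = -5 - 3*L (F(O, L) = 4 + (3 + L)*(-3) = 4 + (-9 - 3*L) = -5 - 3*L)
h = 10 (h = 2*(-(-5 - 3*0)) = 2*(-(-5 + 0)) = 2*(-1*(-5)) = 2*5 = 10)
H = -4 (H = -10 + 6 = -4)
h*H = 10*(-4) = -40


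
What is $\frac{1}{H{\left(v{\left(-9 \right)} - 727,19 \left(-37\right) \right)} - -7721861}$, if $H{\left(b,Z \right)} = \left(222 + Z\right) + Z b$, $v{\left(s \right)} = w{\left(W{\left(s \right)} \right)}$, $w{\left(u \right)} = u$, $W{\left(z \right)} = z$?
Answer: $\frac{1}{8238788} \approx 1.2138 \cdot 10^{-7}$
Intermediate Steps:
$v{\left(s \right)} = s$
$H{\left(b,Z \right)} = 222 + Z + Z b$
$\frac{1}{H{\left(v{\left(-9 \right)} - 727,19 \left(-37\right) \right)} - -7721861} = \frac{1}{\left(222 + 19 \left(-37\right) + 19 \left(-37\right) \left(-9 - 727\right)\right) - -7721861} = \frac{1}{\left(222 - 703 - -517408\right) + 7721861} = \frac{1}{\left(222 - 703 + 517408\right) + 7721861} = \frac{1}{516927 + 7721861} = \frac{1}{8238788}$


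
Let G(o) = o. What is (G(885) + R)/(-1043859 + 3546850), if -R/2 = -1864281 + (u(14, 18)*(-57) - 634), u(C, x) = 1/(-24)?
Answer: 14922841/10011964 ≈ 1.4905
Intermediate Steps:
u(C, x) = -1/24
R = 14919301/4 (R = -2*(-1864281 + (-1/24*(-57) - 634)) = -2*(-1864281 + (19/8 - 634)) = -2*(-1864281 - 5053/8) = -2*(-14919301/8) = 14919301/4 ≈ 3.7298e+6)
(G(885) + R)/(-1043859 + 3546850) = (885 + 14919301/4)/(-1043859 + 3546850) = (14922841/4)/2502991 = (14922841/4)*(1/2502991) = 14922841/10011964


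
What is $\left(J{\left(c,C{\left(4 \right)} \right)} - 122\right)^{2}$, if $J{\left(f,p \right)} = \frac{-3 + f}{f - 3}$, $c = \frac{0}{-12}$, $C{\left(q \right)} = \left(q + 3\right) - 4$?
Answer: $14641$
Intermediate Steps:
$C{\left(q \right)} = -1 + q$ ($C{\left(q \right)} = \left(3 + q\right) - 4 = -1 + q$)
$c = 0$ ($c = 0 \left(- \frac{1}{12}\right) = 0$)
$J{\left(f,p \right)} = 1$ ($J{\left(f,p \right)} = \frac{-3 + f}{-3 + f} = 1$)
$\left(J{\left(c,C{\left(4 \right)} \right)} - 122\right)^{2} = \left(1 - 122\right)^{2} = \left(-121\right)^{2} = 14641$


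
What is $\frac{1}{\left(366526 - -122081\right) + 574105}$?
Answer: $\frac{1}{1062712} \approx 9.4099 \cdot 10^{-7}$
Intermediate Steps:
$\frac{1}{\left(366526 - -122081\right) + 574105} = \frac{1}{\left(366526 + 122081\right) + 574105} = \frac{1}{488607 + 574105} = \frac{1}{1062712}$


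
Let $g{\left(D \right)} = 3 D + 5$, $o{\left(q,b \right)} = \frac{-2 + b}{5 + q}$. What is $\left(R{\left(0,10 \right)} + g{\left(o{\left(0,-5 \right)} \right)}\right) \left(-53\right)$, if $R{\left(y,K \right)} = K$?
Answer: $- \frac{2862}{5} \approx -572.4$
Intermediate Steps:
$o{\left(q,b \right)} = \frac{-2 + b}{5 + q}$
$g{\left(D \right)} = 5 + 3 D$
$\left(R{\left(0,10 \right)} + g{\left(o{\left(0,-5 \right)} \right)}\right) \left(-53\right) = \left(10 + \left(5 + 3 \frac{-2 - 5}{5 + 0}\right)\right) \left(-53\right) = \left(10 + \left(5 + 3 \cdot \frac{1}{5} \left(-7\right)\right)\right) \left(-53\right) = \left(10 + \left(5 + 3 \left(- \frac{7}{5}\right)\right)\right) \left(-53\right) = \left(10 + \left(5 - \frac{21}{5}\right)\right) \left(-53\right) = \left(10 + \frac{4}{5}\right) \left(-53\right) = \frac{54}{5} \left(-53\right) = - \frac{2862}{5}$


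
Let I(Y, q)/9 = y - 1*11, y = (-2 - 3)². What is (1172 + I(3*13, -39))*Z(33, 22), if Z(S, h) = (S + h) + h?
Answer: 99946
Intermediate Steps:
Z(S, h) = S + 2*h
y = 25 (y = (-5)² = 25)
I(Y, q) = 126 (I(Y, q) = 9*(25 - 1*11) = 9*(25 - 11) = 9*14 = 126)
(1172 + I(3*13, -39))*Z(33, 22) = (1172 + 126)*(33 + 2*22) = 1298*(33 + 44) = 1298*77 = 99946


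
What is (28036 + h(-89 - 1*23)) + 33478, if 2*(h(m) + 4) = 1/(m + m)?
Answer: 27556479/448 ≈ 61510.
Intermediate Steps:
h(m) = -4 + 1/(4*m) (h(m) = -4 + 1/(2*(m + m)) = -4 + 1/(2*((2*m))) = -4 + (1/(2*m))/2 = -4 + 1/(4*m))
(28036 + h(-89 - 1*23)) + 33478 = (28036 + (-4 + 1/(4*(-89 - 1*23)))) + 33478 = (28036 + (-4 + 1/(4*(-89 - 23)))) + 33478 = (28036 + (-4 + (¼)/(-112))) + 33478 = (28036 + (-4 + (¼)*(-1/112))) + 33478 = (28036 + (-4 - 1/448)) + 33478 = (28036 - 1793/448) + 33478 = 12558335/448 + 33478 = 27556479/448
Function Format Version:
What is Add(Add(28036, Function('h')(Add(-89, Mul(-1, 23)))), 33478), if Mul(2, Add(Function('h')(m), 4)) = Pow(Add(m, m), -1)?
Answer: Rational(27556479, 448) ≈ 61510.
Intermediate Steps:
Function('h')(m) = Add(-4, Mul(Rational(1, 4), Pow(m, -1))) (Function('h')(m) = Add(-4, Mul(Rational(1, 2), Pow(Add(m, m), -1))) = Add(-4, Mul(Rational(1, 2), Pow(Mul(2, m), -1))) = Add(-4, Mul(Rational(1, 2), Mul(Rational(1, 2), Pow(m, -1)))) = Add(-4, Mul(Rational(1, 4), Pow(m, -1))))
Add(Add(28036, Function('h')(Add(-89, Mul(-1, 23)))), 33478) = Add(Add(28036, Add(-4, Mul(Rational(1, 4), Pow(Add(-89, Mul(-1, 23)), -1)))), 33478) = Add(Add(28036, Add(-4, Mul(Rational(1, 4), Pow(Add(-89, -23), -1)))), 33478) = Add(Add(28036, Add(-4, Mul(Rational(1, 4), Pow(-112, -1)))), 33478) = Add(Add(28036, Add(-4, Mul(Rational(1, 4), Rational(-1, 112)))), 33478) = Add(Add(28036, Add(-4, Rational(-1, 448))), 33478) = Add(Add(28036, Rational(-1793, 448)), 33478) = Add(Rational(12558335, 448), 33478) = Rational(27556479, 448)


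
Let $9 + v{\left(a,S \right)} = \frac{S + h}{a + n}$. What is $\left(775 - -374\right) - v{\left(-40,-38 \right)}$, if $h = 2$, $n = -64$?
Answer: $\frac{30099}{26} \approx 1157.7$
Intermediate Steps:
$v{\left(a,S \right)} = -9 + \frac{2 + S}{-64 + a}$ ($v{\left(a,S \right)} = -9 + \frac{S + 2}{a - 64} = -9 + \frac{2 + S}{-64 + a}$)
$\left(775 - -374\right) - v{\left(-40,-38 \right)} = \left(775 - -374\right) - \frac{578 - 38 - -360}{-64 - 40} = \left(775 + 374\right) - \frac{578 - 38 + 360}{-104} = 1149 - \left(- \frac{1}{104}\right) 900 = 1149 - - \frac{225}{26} = 1149 + \frac{225}{26} = \frac{30099}{26}$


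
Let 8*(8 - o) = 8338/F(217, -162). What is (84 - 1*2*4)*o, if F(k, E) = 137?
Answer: 4085/137 ≈ 29.818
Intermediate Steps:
o = 215/548 (o = 8 - 4169/(4*137) = 8 - 1/8*8338/137 = 8 - 4169/548 = 215/548 ≈ 0.39234)
(84 - 1*2*4)*o = (84 - 1*2*4)*(215/548) = (84 - 2*4)*(215/548) = (84 - 8)*(215/548) = 76*(215/548) = 4085/137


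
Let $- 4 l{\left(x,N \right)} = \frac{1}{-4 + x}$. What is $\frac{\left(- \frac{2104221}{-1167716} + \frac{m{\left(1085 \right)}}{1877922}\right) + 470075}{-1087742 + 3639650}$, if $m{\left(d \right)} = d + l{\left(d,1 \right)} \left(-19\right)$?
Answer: $\frac{371439460631592970811}{2016435029146567758432} \approx 0.18421$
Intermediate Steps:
$l{\left(x,N \right)} = - \frac{1}{4 \left(-4 + x\right)}$
$m{\left(d \right)} = d + \frac{19}{-16 + 4 d}$ ($m{\left(d \right)} = d + - \frac{1}{-16 + 4 d} \left(-19\right) = d + \frac{19}{-16 + 4 d}$)
$\frac{\left(- \frac{2104221}{-1167716} + \frac{m{\left(1085 \right)}}{1877922}\right) + 470075}{-1087742 + 3639650} = \frac{\left(- \frac{2104221}{-1167716} + \frac{\frac{1}{-4 + 1085} \left(\frac{19}{4} + 1085 \left(-4 + 1085\right)\right)}{1877922}\right) + 470075}{-1087742 + 3639650} = \frac{\left(\left(-2104221\right) \left(- \frac{1}{1167716}\right) + \frac{\frac{19}{4} + 1085 \cdot 1081}{1081} \cdot \frac{1}{1877922}\right) + 470075}{2551908} = \left(\left(\frac{2104221}{1167716} + \frac{\frac{19}{4} + 1172885}{1081} \cdot \frac{1}{1877922}\right) + 470075\right) \frac{1}{2551908} = \left(\left(\frac{2104221}{1167716} + \frac{1}{1081} \cdot \frac{4691559}{4} \cdot \frac{1}{1877922}\right) + 470075\right) \frac{1}{2551908} = \left(\left(\frac{2104221}{1167716} + \frac{4691559}{4324} \cdot \frac{1}{1877922}\right) + 470075\right) \frac{1}{2551908} = \left(\left(\frac{2104221}{1167716} + \frac{1563853}{2706711576}\right) + 470075\right) \frac{1}{2551908} = \left(\frac{1424336368833011}{790167603670104} + 470075\right) \frac{1}{2551908} = \frac{371439460631592970811}{790167603670104} \cdot \frac{1}{2551908} = \frac{371439460631592970811}{2016435029146567758432}$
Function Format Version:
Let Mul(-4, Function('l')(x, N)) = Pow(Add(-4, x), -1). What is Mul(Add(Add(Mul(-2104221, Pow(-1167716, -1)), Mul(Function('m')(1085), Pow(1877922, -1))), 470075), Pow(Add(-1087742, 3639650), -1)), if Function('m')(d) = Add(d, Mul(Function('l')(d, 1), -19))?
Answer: Rational(371439460631592970811, 2016435029146567758432) ≈ 0.18421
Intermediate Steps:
Function('l')(x, N) = Mul(Rational(-1, 4), Pow(Add(-4, x), -1))
Function('m')(d) = Add(d, Mul(19, Pow(Add(-16, Mul(4, d)), -1))) (Function('m')(d) = Add(d, Mul(Mul(-1, Pow(Add(-16, Mul(4, d)), -1)), -19)) = Add(d, Mul(19, Pow(Add(-16, Mul(4, d)), -1))))
Mul(Add(Add(Mul(-2104221, Pow(-1167716, -1)), Mul(Function('m')(1085), Pow(1877922, -1))), 470075), Pow(Add(-1087742, 3639650), -1)) = Mul(Add(Add(Mul(-2104221, Pow(-1167716, -1)), Mul(Mul(Pow(Add(-4, 1085), -1), Add(Rational(19, 4), Mul(1085, Add(-4, 1085)))), Pow(1877922, -1))), 470075), Pow(Add(-1087742, 3639650), -1)) = Mul(Add(Add(Mul(-2104221, Rational(-1, 1167716)), Mul(Mul(Pow(1081, -1), Add(Rational(19, 4), Mul(1085, 1081))), Rational(1, 1877922))), 470075), Pow(2551908, -1)) = Mul(Add(Add(Rational(2104221, 1167716), Mul(Mul(Rational(1, 1081), Add(Rational(19, 4), 1172885)), Rational(1, 1877922))), 470075), Rational(1, 2551908)) = Mul(Add(Add(Rational(2104221, 1167716), Mul(Mul(Rational(1, 1081), Rational(4691559, 4)), Rational(1, 1877922))), 470075), Rational(1, 2551908)) = Mul(Add(Add(Rational(2104221, 1167716), Mul(Rational(4691559, 4324), Rational(1, 1877922))), 470075), Rational(1, 2551908)) = Mul(Add(Add(Rational(2104221, 1167716), Rational(1563853, 2706711576)), 470075), Rational(1, 2551908)) = Mul(Add(Rational(1424336368833011, 790167603670104), 470075), Rational(1, 2551908)) = Mul(Rational(371439460631592970811, 790167603670104), Rational(1, 2551908)) = Rational(371439460631592970811, 2016435029146567758432)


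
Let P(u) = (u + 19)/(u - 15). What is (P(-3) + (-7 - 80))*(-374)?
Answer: 295834/9 ≈ 32870.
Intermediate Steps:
P(u) = (19 + u)/(-15 + u)
(P(-3) + (-7 - 80))*(-374) = ((19 - 3)/(-15 - 3) + (-7 - 80))*(-374) = (16/(-18) - 87)*(-374) = (-1/18*16 - 87)*(-374) = (-8/9 - 87)*(-374) = -791/9*(-374) = 295834/9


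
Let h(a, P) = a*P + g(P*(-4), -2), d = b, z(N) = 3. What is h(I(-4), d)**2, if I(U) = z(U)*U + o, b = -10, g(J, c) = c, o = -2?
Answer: 19044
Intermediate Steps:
I(U) = -2 + 3*U (I(U) = 3*U - 2 = -2 + 3*U)
d = -10
h(a, P) = -2 + P*a (h(a, P) = a*P - 2 = P*a - 2 = -2 + P*a)
h(I(-4), d)**2 = (-2 - 10*(-2 + 3*(-4)))**2 = (-2 - 10*(-2 - 12))**2 = (-2 - 10*(-14))**2 = (-2 + 140)**2 = 138**2 = 19044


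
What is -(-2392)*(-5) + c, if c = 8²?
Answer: -11896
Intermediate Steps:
c = 64
-(-2392)*(-5) + c = -(-2392)*(-5) + 64 = -104*115 + 64 = -11960 + 64 = -11896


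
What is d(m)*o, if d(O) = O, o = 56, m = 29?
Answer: 1624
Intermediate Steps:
d(m)*o = 29*56 = 1624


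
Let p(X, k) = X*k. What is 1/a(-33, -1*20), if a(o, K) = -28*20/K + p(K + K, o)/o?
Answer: -1/12 ≈ -0.083333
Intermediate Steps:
a(o, K) = -560/K + 2*K (a(o, K) = -28*20/K + ((K + K)*o)/o = -28*20/K + ((2*K)*o)/o = -28*20/K + (2*K*o)/o = -560/K + 2*K)
1/a(-33, -1*20) = 1/(-560/((-1*20)) + 2*(-1*20)) = 1/(-560/(-20) + 2*(-20)) = 1/(-560*(-1/20) - 40) = 1/(28 - 40) = 1/(-12) = -1/12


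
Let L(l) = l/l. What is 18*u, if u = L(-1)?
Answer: 18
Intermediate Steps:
L(l) = 1
u = 1
18*u = 18*1 = 18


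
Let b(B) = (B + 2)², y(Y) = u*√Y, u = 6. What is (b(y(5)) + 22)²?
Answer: 45316 + 9888*√5 ≈ 67426.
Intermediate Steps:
y(Y) = 6*√Y
b(B) = (2 + B)²
(b(y(5)) + 22)² = ((2 + 6*√5)² + 22)² = (22 + (2 + 6*√5)²)²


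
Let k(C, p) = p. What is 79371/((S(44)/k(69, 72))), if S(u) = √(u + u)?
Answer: 1428678*√22/11 ≈ 6.0919e+5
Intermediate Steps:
S(u) = √2*√u (S(u) = √(2*u) = √2*√u)
79371/((S(44)/k(69, 72))) = 79371/(((√2*√44)/72)) = 79371/(((√2*(2*√11))*(1/72))) = 79371/(((2*√22)*(1/72))) = 79371/((√22/36)) = 79371*(18*√22/11) = 1428678*√22/11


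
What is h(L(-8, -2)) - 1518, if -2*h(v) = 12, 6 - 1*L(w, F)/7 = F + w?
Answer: -1524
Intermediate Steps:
L(w, F) = 42 - 7*F - 7*w (L(w, F) = 42 - 7*(F + w) = 42 + (-7*F - 7*w) = 42 - 7*F - 7*w)
h(v) = -6 (h(v) = -½*12 = -6)
h(L(-8, -2)) - 1518 = -6 - 1518 = -1524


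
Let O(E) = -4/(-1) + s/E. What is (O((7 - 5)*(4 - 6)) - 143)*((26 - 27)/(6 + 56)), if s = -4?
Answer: 69/31 ≈ 2.2258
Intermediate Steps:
O(E) = 4 - 4/E (O(E) = -4/(-1) - 4/E = -4*(-1) - 4/E = 4 - 4/E)
(O((7 - 5)*(4 - 6)) - 143)*((26 - 27)/(6 + 56)) = ((4 - 4*1/((4 - 6)*(7 - 5))) - 143)*((26 - 27)/(6 + 56)) = ((4 - 4/(2*(-2))) - 143)*(-1/62) = ((4 - 4/(-4)) - 143)*(-1*1/62) = ((4 - 4*(-¼)) - 143)*(-1/62) = ((4 + 1) - 143)*(-1/62) = (5 - 143)*(-1/62) = -138*(-1/62) = 69/31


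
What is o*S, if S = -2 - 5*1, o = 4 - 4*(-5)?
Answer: -168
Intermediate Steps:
o = 24 (o = 4 + 20 = 24)
S = -7 (S = -2 - 5 = -7)
o*S = 24*(-7) = -168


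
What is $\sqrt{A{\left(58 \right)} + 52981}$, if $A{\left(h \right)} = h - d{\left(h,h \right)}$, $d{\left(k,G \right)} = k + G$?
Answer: $\sqrt{52923} \approx 230.05$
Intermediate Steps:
$d{\left(k,G \right)} = G + k$
$A{\left(h \right)} = - h$ ($A{\left(h \right)} = h - \left(h + h\right) = h - 2 h = - h$)
$\sqrt{A{\left(58 \right)} + 52981} = \sqrt{\left(-1\right) 58 + 52981} = \sqrt{-58 + 52981} = \sqrt{52923}$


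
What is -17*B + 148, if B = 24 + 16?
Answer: -532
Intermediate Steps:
B = 40
-17*B + 148 = -17*40 + 148 = -680 + 148 = -532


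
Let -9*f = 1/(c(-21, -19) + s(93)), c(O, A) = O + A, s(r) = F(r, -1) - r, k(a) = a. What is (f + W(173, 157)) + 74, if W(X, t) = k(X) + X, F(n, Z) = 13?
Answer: 453601/1080 ≈ 420.00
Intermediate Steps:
W(X, t) = 2*X (W(X, t) = X + X = 2*X)
s(r) = 13 - r
c(O, A) = A + O
f = 1/1080 (f = -1/(9*((-19 - 21) + (13 - 1*93))) = -1/(9*(-40 + (13 - 93))) = -1/(9*(-40 - 80)) = -1/9/(-120) = -1/9*(-1/120) = 1/1080 ≈ 0.00092593)
(f + W(173, 157)) + 74 = (1/1080 + 2*173) + 74 = (1/1080 + 346) + 74 = 373681/1080 + 74 = 453601/1080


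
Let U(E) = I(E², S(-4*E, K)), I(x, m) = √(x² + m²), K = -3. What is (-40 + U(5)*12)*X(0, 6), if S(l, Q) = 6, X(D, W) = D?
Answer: 0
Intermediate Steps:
I(x, m) = √(m² + x²)
U(E) = √(36 + E⁴) (U(E) = √(6² + (E²)²) = √(36 + E⁴))
(-40 + U(5)*12)*X(0, 6) = (-40 + √(36 + 5⁴)*12)*0 = (-40 + √(36 + 625)*12)*0 = (-40 + √661*12)*0 = (-40 + 12*√661)*0 = 0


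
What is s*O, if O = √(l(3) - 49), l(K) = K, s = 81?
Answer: 81*I*√46 ≈ 549.37*I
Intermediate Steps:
O = I*√46 (O = √(3 - 49) = √(-46) = I*√46 ≈ 6.7823*I)
s*O = 81*(I*√46) = 81*I*√46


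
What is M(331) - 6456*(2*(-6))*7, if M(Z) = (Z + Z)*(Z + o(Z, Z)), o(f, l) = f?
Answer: 980548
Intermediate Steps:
M(Z) = 4*Z² (M(Z) = (Z + Z)*(Z + Z) = (2*Z)*(2*Z) = 4*Z²)
M(331) - 6456*(2*(-6))*7 = 4*331² - 6456*(2*(-6))*7 = 4*109561 - 6456*(-12*7) = 438244 - 6456*(-84) = 438244 - 1*(-542304) = 438244 + 542304 = 980548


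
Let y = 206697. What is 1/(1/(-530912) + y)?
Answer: 530912/109737917663 ≈ 4.8380e-6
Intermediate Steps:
1/(1/(-530912) + y) = 1/(1/(-530912) + 206697) = 1/(-1/530912 + 206697) = 1/(109737917663/530912) = 530912/109737917663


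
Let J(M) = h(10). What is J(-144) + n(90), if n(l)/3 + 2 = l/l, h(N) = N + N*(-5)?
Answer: -43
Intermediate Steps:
h(N) = -4*N (h(N) = N - 5*N = -4*N)
J(M) = -40 (J(M) = -4*10 = -40)
n(l) = -3 (n(l) = -6 + 3*(l/l) = -6 + 3*1 = -6 + 3 = -3)
J(-144) + n(90) = -40 - 3 = -43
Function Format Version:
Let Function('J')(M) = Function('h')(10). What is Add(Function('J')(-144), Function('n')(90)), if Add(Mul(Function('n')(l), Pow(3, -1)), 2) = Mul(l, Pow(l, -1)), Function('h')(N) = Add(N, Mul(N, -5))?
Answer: -43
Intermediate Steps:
Function('h')(N) = Mul(-4, N) (Function('h')(N) = Add(N, Mul(-5, N)) = Mul(-4, N))
Function('J')(M) = -40 (Function('J')(M) = Mul(-4, 10) = -40)
Function('n')(l) = -3 (Function('n')(l) = Add(-6, Mul(3, Mul(l, Pow(l, -1)))) = Add(-6, Mul(3, 1)) = Add(-6, 3) = -3)
Add(Function('J')(-144), Function('n')(90)) = Add(-40, -3) = -43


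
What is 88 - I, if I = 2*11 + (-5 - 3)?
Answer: 74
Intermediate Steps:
I = 14 (I = 22 - 8 = 14)
88 - I = 88 - 1*14 = 88 - 14 = 74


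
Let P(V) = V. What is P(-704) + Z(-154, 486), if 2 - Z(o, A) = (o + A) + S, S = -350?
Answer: -684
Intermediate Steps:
Z(o, A) = 352 - A - o (Z(o, A) = 2 - ((o + A) - 350) = 2 - ((A + o) - 350) = 2 - (-350 + A + o) = 2 + (350 - A - o) = 352 - A - o)
P(-704) + Z(-154, 486) = -704 + (352 - 1*486 - 1*(-154)) = -704 + (352 - 486 + 154) = -704 + 20 = -684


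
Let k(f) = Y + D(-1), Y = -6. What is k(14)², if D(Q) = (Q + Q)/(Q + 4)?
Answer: 400/9 ≈ 44.444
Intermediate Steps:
D(Q) = 2*Q/(4 + Q) (D(Q) = (2*Q)/(4 + Q) = 2*Q/(4 + Q))
k(f) = -20/3 (k(f) = -6 + 2*(-1)/(4 - 1) = -6 + 2*(-1)/3 = -6 + 2*(-1)*(⅓) = -6 - ⅔ = -20/3)
k(14)² = (-20/3)² = 400/9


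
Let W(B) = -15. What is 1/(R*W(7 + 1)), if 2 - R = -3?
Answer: -1/75 ≈ -0.013333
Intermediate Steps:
R = 5 (R = 2 - 1*(-3) = 2 + 3 = 5)
1/(R*W(7 + 1)) = 1/(5*(-15)) = 1/(-75) = -1/75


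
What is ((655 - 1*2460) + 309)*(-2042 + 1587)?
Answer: 680680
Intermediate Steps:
((655 - 1*2460) + 309)*(-2042 + 1587) = ((655 - 2460) + 309)*(-455) = (-1805 + 309)*(-455) = -1496*(-455) = 680680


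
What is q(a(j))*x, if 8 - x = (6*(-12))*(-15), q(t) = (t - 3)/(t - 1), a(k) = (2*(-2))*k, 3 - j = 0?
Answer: -16080/13 ≈ -1236.9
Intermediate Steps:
j = 3 (j = 3 - 1*0 = 3 + 0 = 3)
a(k) = -4*k
q(t) = (-3 + t)/(-1 + t)
x = -1072 (x = 8 - 6*(-12)*(-15) = 8 - (-72)*(-15) = 8 - 1*1080 = 8 - 1080 = -1072)
q(a(j))*x = ((-3 - 4*3)/(-1 - 4*3))*(-1072) = ((-3 - 12)/(-1 - 12))*(-1072) = (-15/(-13))*(-1072) = -1/13*(-15)*(-1072) = (15/13)*(-1072) = -16080/13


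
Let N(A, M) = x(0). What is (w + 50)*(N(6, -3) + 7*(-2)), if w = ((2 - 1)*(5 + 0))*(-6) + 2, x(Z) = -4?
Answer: -396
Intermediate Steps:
N(A, M) = -4
w = -28 (w = (1*5)*(-6) + 2 = 5*(-6) + 2 = -30 + 2 = -28)
(w + 50)*(N(6, -3) + 7*(-2)) = (-28 + 50)*(-4 + 7*(-2)) = 22*(-4 - 14) = 22*(-18) = -396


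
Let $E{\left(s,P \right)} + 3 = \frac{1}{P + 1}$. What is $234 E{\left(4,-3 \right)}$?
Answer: $-819$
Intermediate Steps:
$E{\left(s,P \right)} = -3 + \frac{1}{1 + P}$ ($E{\left(s,P \right)} = -3 + \frac{1}{P + 1} = -3 + \frac{1}{1 + P}$)
$234 E{\left(4,-3 \right)} = 234 \frac{-2 - -9}{1 - 3} = 234 \frac{-2 + 9}{-2} = 234 \left(\left(- \frac{1}{2}\right) 7\right) = 234 \left(- \frac{7}{2}\right) = -819$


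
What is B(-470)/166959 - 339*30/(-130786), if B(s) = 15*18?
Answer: 96293625/1213105543 ≈ 0.079378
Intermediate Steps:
B(s) = 270
B(-470)/166959 - 339*30/(-130786) = 270/166959 - 339*30/(-130786) = 270*(1/166959) - 10170*(-1/130786) = 30/18551 + 5085/65393 = 96293625/1213105543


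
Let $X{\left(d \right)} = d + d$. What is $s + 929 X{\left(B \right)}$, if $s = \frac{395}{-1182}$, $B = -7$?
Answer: $- \frac{15373487}{1182} \approx -13006.0$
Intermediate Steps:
$X{\left(d \right)} = 2 d$
$s = - \frac{395}{1182}$ ($s = 395 \left(- \frac{1}{1182}\right) = - \frac{395}{1182} \approx -0.33418$)
$s + 929 X{\left(B \right)} = - \frac{395}{1182} + 929 \cdot 2 \left(-7\right) = - \frac{395}{1182} + 929 \left(-14\right) = - \frac{395}{1182} - 13006 = - \frac{15373487}{1182}$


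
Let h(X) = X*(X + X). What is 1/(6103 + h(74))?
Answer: 1/17055 ≈ 5.8634e-5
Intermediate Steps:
h(X) = 2*X**2 (h(X) = X*(2*X) = 2*X**2)
1/(6103 + h(74)) = 1/(6103 + 2*74**2) = 1/(6103 + 2*5476) = 1/(6103 + 10952) = 1/17055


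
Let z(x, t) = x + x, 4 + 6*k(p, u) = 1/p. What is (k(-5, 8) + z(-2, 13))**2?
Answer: 2209/100 ≈ 22.090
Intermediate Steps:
k(p, u) = -2/3 + 1/(6*p)
z(x, t) = 2*x
(k(-5, 8) + z(-2, 13))**2 = ((1/6)*(1 - 4*(-5))/(-5) + 2*(-2))**2 = ((1/6)*(-1/5)*(1 + 20) - 4)**2 = ((1/6)*(-1/5)*21 - 4)**2 = (-7/10 - 4)**2 = (-47/10)**2 = 2209/100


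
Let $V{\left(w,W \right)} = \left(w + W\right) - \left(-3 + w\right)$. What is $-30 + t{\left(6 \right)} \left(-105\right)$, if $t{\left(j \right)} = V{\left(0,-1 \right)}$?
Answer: $-240$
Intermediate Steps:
$V{\left(w,W \right)} = 3 + W$ ($V{\left(w,W \right)} = \left(W + w\right) - \left(-3 + w\right) = 3 + W$)
$t{\left(j \right)} = 2$ ($t{\left(j \right)} = 3 - 1 = 2$)
$-30 + t{\left(6 \right)} \left(-105\right) = -30 + 2 \left(-105\right) = -30 - 210 = -240$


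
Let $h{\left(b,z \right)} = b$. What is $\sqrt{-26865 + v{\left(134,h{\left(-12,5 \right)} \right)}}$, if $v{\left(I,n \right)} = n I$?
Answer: $i \sqrt{28473} \approx 168.74 i$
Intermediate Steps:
$v{\left(I,n \right)} = I n$
$\sqrt{-26865 + v{\left(134,h{\left(-12,5 \right)} \right)}} = \sqrt{-26865 + 134 \left(-12\right)} = \sqrt{-26865 - 1608} = \sqrt{-28473} = i \sqrt{28473}$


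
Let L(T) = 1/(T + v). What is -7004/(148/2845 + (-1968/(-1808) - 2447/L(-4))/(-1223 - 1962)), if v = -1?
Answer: 717160379390/388045297 ≈ 1848.1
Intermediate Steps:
L(T) = 1/(-1 + T) (L(T) = 1/(T - 1) = 1/(-1 + T))
-7004/(148/2845 + (-1968/(-1808) - 2447/L(-4))/(-1223 - 1962)) = -7004/(148/2845 + (-1968/(-1808) - 2447/(1/(-1 - 4)))/(-1223 - 1962)) = -7004/(148*(1/2845) + (-1968*(-1/1808) - 2447/(1/(-5)))/(-3185)) = -7004/(148/2845 + (123/113 - 2447/(-⅕))*(-1/3185)) = -7004/(148/2845 + (123/113 - 2447*(-5))*(-1/3185)) = -7004/(148/2845 + (123/113 + 12235)*(-1/3185)) = -7004/(148/2845 + (1382678/113)*(-1/3185)) = -7004/(148/2845 - 1382678/359905) = -7004/(-776090594/204785945) = -7004*(-204785945/776090594) = 717160379390/388045297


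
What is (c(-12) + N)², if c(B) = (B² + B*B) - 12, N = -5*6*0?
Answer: 76176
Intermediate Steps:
N = 0 (N = -30*0 = 0)
c(B) = -12 + 2*B² (c(B) = (B² + B²) - 12 = 2*B² - 12 = -12 + 2*B²)
(c(-12) + N)² = ((-12 + 2*(-12)²) + 0)² = ((-12 + 2*144) + 0)² = ((-12 + 288) + 0)² = (276 + 0)² = 276² = 76176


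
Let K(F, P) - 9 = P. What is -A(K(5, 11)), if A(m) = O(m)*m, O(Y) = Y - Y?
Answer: 0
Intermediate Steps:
K(F, P) = 9 + P
O(Y) = 0
A(m) = 0 (A(m) = 0*m = 0)
-A(K(5, 11)) = -1*0 = 0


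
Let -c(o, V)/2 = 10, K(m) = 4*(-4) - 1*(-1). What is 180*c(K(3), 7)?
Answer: -3600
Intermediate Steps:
K(m) = -15 (K(m) = -16 + 1 = -15)
c(o, V) = -20 (c(o, V) = -2*10 = -20)
180*c(K(3), 7) = 180*(-20) = -3600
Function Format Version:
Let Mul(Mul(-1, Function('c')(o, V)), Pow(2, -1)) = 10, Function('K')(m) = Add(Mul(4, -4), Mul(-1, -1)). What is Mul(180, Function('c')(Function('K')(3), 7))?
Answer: -3600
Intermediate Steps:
Function('K')(m) = -15 (Function('K')(m) = Add(-16, 1) = -15)
Function('c')(o, V) = -20 (Function('c')(o, V) = Mul(-2, 10) = -20)
Mul(180, Function('c')(Function('K')(3), 7)) = Mul(180, -20) = -3600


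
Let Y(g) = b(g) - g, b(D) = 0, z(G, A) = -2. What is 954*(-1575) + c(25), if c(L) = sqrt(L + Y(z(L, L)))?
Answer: -1502550 + 3*sqrt(3) ≈ -1.5025e+6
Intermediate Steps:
Y(g) = -g (Y(g) = 0 - g = -g)
c(L) = sqrt(2 + L) (c(L) = sqrt(L - 1*(-2)) = sqrt(L + 2) = sqrt(2 + L))
954*(-1575) + c(25) = 954*(-1575) + sqrt(2 + 25) = -1502550 + sqrt(27) = -1502550 + 3*sqrt(3)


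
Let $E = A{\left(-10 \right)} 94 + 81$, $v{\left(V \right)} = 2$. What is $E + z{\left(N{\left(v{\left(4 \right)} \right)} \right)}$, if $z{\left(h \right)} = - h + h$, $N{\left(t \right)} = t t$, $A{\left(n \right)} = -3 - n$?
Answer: $739$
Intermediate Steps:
$N{\left(t \right)} = t^{2}$
$z{\left(h \right)} = 0$
$E = 739$ ($E = \left(-3 - -10\right) 94 + 81 = \left(-3 + 10\right) 94 + 81 = 7 \cdot 94 + 81 = 658 + 81 = 739$)
$E + z{\left(N{\left(v{\left(4 \right)} \right)} \right)} = 739 + 0 = 739$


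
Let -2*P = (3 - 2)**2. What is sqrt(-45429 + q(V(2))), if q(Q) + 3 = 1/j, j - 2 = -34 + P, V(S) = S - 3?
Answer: I*sqrt(191950330)/65 ≈ 213.15*I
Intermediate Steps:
V(S) = -3 + S
P = -1/2 (P = -(3 - 2)**2/2 = -1/2*1**2 = -1/2*1 = -1/2 ≈ -0.50000)
j = -65/2 (j = 2 + (-34 - 1/2) = 2 - 69/2 = -65/2 ≈ -32.500)
q(Q) = -197/65 (q(Q) = -3 + 1/(-65/2) = -3 - 2/65 = -197/65)
sqrt(-45429 + q(V(2))) = sqrt(-45429 - 197/65) = sqrt(-2953082/65) = I*sqrt(191950330)/65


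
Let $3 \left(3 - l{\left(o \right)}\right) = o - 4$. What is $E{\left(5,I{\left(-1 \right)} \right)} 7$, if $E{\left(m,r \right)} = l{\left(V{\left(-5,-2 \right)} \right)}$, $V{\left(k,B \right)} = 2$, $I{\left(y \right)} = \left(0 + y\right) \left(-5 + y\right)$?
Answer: $\frac{77}{3} \approx 25.667$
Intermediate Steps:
$I{\left(y \right)} = y \left(-5 + y\right)$
$l{\left(o \right)} = \frac{13}{3} - \frac{o}{3}$ ($l{\left(o \right)} = 3 - \frac{o - 4}{3} = 3 - \frac{-4 + o}{3} = 3 - \left(- \frac{4}{3} + \frac{o}{3}\right) = \frac{13}{3} - \frac{o}{3}$)
$E{\left(m,r \right)} = \frac{11}{3}$ ($E{\left(m,r \right)} = \frac{13}{3} - \frac{2}{3} = \frac{11}{3}$)
$E{\left(5,I{\left(-1 \right)} \right)} 7 = \frac{11}{3} \cdot 7 = \frac{77}{3}$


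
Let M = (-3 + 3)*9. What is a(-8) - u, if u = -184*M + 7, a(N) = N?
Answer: -15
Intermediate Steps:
M = 0 (M = 0*9 = 0)
u = 7 (u = -184*0 + 7 = 0 + 7 = 7)
a(-8) - u = -8 - 1*7 = -8 - 7 = -15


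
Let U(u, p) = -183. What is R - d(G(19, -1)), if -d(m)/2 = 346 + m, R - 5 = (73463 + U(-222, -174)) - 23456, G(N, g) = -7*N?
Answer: 50255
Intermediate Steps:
R = 49829 (R = 5 + ((73463 - 183) - 23456) = 5 + (73280 - 23456) = 5 + 49824 = 49829)
d(m) = -692 - 2*m (d(m) = -2*(346 + m) = -692 - 2*m)
R - d(G(19, -1)) = 49829 - (-692 - (-14)*19) = 49829 - (-692 - 2*(-133)) = 49829 - (-692 + 266) = 49829 - 1*(-426) = 49829 + 426 = 50255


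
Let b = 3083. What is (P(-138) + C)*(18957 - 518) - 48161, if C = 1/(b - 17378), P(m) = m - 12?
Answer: -40226305684/14295 ≈ -2.8140e+6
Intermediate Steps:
P(m) = -12 + m
C = -1/14295 (C = 1/(3083 - 17378) = 1/(-14295) = -1/14295 ≈ -6.9955e-5)
(P(-138) + C)*(18957 - 518) - 48161 = ((-12 - 138) - 1/14295)*(18957 - 518) - 48161 = (-150 - 1/14295)*18439 - 48161 = -2144251/14295*18439 - 48161 = -39537844189/14295 - 48161 = -40226305684/14295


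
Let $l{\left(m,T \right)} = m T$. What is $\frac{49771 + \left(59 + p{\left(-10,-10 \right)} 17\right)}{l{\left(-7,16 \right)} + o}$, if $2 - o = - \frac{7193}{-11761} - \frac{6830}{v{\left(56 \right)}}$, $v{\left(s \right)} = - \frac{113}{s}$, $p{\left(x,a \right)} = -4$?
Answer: $- \frac{66133349666}{4645349319} \approx -14.236$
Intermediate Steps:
$l{\left(m,T \right)} = T m$
$o = - \frac{4496502103}{1328993}$ ($o = 2 - \left(- \frac{7193}{-11761} - \frac{6830}{\left(-113\right) \frac{1}{56}}\right) = 2 - \left(\left(-7193\right) \left(- \frac{1}{11761}\right) - \frac{6830}{\left(-113\right) \frac{1}{56}}\right) = 2 - \left(\frac{7193}{11761} - \frac{6830}{- \frac{113}{56}}\right) = 2 - \left(\frac{7193}{11761} - - \frac{382480}{113}\right) = 2 - \left(\frac{7193}{11761} + \frac{382480}{113}\right) = 2 - \frac{4499160089}{1328993} = - \frac{4496502103}{1328993} \approx -3383.4$)
$\frac{49771 + \left(59 + p{\left(-10,-10 \right)} 17\right)}{l{\left(-7,16 \right)} + o} = \frac{49771 + \left(59 - 68\right)}{16 \left(-7\right) - \frac{4496502103}{1328993}} = \frac{49771 + \left(59 - 68\right)}{-112 - \frac{4496502103}{1328993}} = \frac{49771 - 9}{- \frac{4645349319}{1328993}} = 49762 \left(- \frac{1328993}{4645349319}\right) = - \frac{66133349666}{4645349319}$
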